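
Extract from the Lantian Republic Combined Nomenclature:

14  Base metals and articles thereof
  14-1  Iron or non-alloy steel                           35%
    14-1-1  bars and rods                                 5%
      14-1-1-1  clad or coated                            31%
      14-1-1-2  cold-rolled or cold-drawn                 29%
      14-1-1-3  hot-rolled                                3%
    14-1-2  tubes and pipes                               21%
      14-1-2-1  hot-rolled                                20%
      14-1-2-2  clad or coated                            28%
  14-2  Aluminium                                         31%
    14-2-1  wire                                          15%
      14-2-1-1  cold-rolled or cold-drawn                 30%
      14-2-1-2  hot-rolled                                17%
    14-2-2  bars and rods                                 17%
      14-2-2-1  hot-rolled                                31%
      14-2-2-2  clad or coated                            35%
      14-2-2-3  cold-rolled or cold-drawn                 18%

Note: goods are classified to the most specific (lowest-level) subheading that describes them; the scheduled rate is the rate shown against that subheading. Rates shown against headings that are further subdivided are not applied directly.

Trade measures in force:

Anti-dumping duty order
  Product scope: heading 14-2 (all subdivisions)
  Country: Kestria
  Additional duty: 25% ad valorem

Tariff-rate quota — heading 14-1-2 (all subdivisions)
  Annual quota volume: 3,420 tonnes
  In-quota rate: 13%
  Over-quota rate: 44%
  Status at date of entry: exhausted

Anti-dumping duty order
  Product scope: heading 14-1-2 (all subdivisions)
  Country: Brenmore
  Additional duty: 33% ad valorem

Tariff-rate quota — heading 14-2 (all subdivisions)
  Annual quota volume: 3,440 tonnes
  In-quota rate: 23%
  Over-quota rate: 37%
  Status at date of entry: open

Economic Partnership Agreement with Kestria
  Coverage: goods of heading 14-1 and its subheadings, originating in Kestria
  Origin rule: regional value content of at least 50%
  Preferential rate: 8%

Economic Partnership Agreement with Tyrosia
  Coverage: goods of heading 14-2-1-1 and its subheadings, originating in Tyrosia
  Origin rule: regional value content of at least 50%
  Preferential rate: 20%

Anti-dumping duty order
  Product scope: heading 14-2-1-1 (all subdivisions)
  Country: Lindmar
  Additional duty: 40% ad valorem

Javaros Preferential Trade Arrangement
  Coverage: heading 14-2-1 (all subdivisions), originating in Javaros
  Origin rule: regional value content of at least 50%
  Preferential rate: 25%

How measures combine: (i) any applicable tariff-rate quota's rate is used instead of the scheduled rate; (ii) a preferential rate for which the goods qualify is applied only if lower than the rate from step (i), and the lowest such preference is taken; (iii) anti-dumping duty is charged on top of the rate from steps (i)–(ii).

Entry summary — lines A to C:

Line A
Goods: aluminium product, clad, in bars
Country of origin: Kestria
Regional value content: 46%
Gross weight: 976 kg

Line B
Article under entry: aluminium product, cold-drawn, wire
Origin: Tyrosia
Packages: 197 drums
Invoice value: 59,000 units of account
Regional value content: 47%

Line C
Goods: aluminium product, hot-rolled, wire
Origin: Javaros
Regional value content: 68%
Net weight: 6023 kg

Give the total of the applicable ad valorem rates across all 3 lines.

Line A: aluminium → 14-2; in bars → 14-2-2; clad → 14-2-2-2. Scheduled 35%. quota on 14-2 open → in-quota 23%; Kestria agreement on 14-1: 14-2-2-2 not covered; anti-dumping (Kestria, 14-2): +25%; total 23% + 25% = 48%. → 48%.
Line B: aluminium → 14-2; wire → 14-2-1; cold-drawn → 14-2-1-1. Scheduled 30%. quota on 14-2 open → in-quota 23%; Tyrosia agreement on 14-2-1-1: RVC < 50%. → 23%.
Line C: aluminium → 14-2; wire → 14-2-1; hot-rolled → 14-2-1-2. Scheduled 17%. quota on 14-2 open → in-quota 23%; Javaros agreement on 14-2-1: RVC ≥ 50% → 25% available; preference 25% not lower than 23% → no reduction. → 23%.
Sum: 48% + 23% + 23% = 94%.

94%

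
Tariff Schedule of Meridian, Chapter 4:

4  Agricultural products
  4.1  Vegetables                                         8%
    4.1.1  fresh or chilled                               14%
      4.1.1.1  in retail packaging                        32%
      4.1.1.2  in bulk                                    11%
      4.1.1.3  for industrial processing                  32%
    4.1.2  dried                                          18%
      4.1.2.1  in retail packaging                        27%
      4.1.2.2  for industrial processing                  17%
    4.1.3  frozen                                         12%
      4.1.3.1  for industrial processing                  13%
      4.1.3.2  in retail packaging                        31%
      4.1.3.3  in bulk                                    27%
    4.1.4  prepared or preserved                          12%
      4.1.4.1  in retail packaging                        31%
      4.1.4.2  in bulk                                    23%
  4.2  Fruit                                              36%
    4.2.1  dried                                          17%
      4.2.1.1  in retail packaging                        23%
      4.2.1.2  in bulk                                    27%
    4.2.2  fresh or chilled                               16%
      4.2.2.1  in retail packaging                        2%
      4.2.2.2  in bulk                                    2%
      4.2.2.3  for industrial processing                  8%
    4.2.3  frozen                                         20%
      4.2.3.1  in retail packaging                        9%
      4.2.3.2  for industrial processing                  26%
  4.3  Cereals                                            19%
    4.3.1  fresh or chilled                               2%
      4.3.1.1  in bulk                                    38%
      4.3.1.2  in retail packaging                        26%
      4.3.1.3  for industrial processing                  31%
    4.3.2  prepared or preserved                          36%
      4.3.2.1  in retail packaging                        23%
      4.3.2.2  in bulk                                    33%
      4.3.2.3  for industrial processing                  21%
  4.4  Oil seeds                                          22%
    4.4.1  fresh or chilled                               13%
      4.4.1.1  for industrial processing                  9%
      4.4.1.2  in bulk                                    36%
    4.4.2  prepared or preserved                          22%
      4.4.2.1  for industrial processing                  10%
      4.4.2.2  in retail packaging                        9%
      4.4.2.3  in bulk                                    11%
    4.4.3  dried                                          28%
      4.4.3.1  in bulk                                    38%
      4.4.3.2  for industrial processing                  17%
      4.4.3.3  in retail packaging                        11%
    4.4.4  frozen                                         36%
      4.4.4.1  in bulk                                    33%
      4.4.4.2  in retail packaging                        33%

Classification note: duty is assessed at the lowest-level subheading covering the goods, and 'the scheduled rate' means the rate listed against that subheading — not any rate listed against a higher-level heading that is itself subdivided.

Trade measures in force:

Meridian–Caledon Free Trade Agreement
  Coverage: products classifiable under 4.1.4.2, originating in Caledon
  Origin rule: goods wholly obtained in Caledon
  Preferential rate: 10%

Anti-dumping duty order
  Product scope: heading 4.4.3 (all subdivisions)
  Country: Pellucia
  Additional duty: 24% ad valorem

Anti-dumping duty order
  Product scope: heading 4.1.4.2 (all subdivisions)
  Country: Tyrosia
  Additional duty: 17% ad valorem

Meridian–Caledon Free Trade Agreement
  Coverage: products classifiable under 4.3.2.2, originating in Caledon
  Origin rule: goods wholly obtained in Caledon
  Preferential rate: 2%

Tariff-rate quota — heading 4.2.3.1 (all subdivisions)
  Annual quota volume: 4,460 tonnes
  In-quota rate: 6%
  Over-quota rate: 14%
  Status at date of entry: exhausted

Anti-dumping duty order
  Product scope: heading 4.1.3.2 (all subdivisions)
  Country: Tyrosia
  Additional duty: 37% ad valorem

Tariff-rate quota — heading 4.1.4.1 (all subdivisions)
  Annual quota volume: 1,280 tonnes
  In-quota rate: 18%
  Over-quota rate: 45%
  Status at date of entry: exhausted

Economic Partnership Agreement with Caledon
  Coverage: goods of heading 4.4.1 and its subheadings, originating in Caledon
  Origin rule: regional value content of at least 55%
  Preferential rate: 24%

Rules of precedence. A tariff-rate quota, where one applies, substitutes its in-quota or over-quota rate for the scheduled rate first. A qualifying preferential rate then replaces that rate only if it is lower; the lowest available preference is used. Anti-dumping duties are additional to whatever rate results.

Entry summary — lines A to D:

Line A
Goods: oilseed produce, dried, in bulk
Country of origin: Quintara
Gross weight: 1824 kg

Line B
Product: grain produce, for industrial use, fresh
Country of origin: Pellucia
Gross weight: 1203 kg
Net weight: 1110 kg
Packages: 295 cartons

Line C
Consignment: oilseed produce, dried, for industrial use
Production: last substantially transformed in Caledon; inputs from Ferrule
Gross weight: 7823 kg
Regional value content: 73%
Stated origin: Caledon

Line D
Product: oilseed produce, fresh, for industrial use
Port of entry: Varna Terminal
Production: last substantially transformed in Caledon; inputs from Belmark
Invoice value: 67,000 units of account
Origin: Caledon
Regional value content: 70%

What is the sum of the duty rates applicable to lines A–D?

95%

Line A: oilseed → 4.4; dried → 4.4.3; in bulk → 4.4.3.1. Scheduled 38%. No special measure applies. → 38%.
Line B: grain → 4.3; fresh → 4.3.1; for industrial use → 4.3.1.3. Scheduled 31%. No special measure applies. → 31%.
Line C: oilseed → 4.4; dried → 4.4.3; for industrial use → 4.4.3.2. Scheduled 17%. Caledon agreement on 4.1.4.2: 4.4.3.2 not covered; Caledon agreement on 4.3.2.2: 4.4.3.2 not covered; Caledon agreement on 4.4.1: 4.4.3.2 not covered. → 17%.
Line D: oilseed → 4.4; fresh → 4.4.1; for industrial use → 4.4.1.1. Scheduled 9%. Caledon agreement on 4.1.4.2: 4.4.1.1 not covered; Caledon agreement on 4.3.2.2: 4.4.1.1 not covered; Caledon agreement on 4.4.1: RVC ≥ 55% → 24% available; preference 24% not lower than 9% → no reduction. → 9%.
Sum: 38% + 31% + 17% + 9% = 95%.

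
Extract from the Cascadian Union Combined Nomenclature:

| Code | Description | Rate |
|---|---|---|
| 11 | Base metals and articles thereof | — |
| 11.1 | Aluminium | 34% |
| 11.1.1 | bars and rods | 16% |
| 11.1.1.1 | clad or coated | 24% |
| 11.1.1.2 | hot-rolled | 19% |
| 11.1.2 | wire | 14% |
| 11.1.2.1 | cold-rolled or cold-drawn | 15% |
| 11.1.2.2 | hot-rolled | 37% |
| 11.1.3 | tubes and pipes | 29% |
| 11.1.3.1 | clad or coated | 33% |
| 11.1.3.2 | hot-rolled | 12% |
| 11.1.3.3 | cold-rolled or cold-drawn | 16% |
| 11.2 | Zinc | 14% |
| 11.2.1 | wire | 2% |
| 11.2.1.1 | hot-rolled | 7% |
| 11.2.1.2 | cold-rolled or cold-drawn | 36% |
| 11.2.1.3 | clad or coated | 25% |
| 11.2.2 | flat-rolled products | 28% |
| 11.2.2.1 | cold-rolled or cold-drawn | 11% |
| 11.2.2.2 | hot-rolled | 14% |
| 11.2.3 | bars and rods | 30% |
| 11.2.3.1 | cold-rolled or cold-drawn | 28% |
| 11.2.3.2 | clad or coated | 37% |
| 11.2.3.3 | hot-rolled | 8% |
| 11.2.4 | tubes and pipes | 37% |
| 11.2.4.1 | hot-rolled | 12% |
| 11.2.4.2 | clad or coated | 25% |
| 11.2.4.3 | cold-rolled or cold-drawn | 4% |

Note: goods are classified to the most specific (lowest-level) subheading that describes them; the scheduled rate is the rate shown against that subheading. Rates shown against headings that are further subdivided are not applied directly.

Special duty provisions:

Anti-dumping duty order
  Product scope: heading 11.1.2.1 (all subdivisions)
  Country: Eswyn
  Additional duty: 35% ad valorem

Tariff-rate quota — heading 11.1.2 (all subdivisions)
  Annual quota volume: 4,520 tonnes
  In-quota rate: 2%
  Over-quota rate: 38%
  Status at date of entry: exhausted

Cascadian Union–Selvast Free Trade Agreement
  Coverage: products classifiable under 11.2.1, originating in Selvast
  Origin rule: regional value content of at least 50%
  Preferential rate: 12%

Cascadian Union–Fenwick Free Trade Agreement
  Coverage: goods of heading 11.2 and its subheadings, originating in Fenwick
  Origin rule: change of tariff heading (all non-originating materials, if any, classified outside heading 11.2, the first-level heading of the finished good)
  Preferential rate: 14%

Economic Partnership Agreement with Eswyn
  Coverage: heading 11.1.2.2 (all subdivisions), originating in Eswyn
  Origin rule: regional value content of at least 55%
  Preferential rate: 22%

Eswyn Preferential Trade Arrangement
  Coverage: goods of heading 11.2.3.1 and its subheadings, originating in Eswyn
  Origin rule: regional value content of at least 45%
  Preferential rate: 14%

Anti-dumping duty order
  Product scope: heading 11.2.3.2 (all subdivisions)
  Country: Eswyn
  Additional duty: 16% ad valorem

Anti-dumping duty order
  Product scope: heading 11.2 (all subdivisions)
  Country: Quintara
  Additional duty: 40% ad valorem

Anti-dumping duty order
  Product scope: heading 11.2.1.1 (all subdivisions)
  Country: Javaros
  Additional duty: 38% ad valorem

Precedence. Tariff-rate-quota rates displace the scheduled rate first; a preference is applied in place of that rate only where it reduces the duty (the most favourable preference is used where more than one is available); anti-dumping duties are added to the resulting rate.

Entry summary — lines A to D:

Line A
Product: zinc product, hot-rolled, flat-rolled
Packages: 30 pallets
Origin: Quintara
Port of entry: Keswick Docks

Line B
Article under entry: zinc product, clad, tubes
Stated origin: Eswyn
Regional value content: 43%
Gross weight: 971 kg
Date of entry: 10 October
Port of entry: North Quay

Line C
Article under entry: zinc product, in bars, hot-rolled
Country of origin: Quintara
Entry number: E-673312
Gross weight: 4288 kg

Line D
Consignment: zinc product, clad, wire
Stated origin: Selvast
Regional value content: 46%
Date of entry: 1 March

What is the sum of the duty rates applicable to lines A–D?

Line A: zinc → 11.2; flat-rolled → 11.2.2; hot-rolled → 11.2.2.2. Scheduled 14%. anti-dumping (Quintara, 11.2): +40%; total 14% + 40% = 54%. → 54%.
Line B: zinc → 11.2; tubes → 11.2.4; clad → 11.2.4.2. Scheduled 25%. Eswyn agreement on 11.1.2.2: 11.2.4.2 not covered; Eswyn agreement on 11.2.3.1: 11.2.4.2 not covered. → 25%.
Line C: zinc → 11.2; in bars → 11.2.3; hot-rolled → 11.2.3.3. Scheduled 8%. anti-dumping (Quintara, 11.2): +40%; total 8% + 40% = 48%. → 48%.
Line D: zinc → 11.2; wire → 11.2.1; clad → 11.2.1.3. Scheduled 25%. Selvast agreement on 11.2.1: RVC < 50%. → 25%.
Sum: 54% + 25% + 48% + 25% = 152%.

152%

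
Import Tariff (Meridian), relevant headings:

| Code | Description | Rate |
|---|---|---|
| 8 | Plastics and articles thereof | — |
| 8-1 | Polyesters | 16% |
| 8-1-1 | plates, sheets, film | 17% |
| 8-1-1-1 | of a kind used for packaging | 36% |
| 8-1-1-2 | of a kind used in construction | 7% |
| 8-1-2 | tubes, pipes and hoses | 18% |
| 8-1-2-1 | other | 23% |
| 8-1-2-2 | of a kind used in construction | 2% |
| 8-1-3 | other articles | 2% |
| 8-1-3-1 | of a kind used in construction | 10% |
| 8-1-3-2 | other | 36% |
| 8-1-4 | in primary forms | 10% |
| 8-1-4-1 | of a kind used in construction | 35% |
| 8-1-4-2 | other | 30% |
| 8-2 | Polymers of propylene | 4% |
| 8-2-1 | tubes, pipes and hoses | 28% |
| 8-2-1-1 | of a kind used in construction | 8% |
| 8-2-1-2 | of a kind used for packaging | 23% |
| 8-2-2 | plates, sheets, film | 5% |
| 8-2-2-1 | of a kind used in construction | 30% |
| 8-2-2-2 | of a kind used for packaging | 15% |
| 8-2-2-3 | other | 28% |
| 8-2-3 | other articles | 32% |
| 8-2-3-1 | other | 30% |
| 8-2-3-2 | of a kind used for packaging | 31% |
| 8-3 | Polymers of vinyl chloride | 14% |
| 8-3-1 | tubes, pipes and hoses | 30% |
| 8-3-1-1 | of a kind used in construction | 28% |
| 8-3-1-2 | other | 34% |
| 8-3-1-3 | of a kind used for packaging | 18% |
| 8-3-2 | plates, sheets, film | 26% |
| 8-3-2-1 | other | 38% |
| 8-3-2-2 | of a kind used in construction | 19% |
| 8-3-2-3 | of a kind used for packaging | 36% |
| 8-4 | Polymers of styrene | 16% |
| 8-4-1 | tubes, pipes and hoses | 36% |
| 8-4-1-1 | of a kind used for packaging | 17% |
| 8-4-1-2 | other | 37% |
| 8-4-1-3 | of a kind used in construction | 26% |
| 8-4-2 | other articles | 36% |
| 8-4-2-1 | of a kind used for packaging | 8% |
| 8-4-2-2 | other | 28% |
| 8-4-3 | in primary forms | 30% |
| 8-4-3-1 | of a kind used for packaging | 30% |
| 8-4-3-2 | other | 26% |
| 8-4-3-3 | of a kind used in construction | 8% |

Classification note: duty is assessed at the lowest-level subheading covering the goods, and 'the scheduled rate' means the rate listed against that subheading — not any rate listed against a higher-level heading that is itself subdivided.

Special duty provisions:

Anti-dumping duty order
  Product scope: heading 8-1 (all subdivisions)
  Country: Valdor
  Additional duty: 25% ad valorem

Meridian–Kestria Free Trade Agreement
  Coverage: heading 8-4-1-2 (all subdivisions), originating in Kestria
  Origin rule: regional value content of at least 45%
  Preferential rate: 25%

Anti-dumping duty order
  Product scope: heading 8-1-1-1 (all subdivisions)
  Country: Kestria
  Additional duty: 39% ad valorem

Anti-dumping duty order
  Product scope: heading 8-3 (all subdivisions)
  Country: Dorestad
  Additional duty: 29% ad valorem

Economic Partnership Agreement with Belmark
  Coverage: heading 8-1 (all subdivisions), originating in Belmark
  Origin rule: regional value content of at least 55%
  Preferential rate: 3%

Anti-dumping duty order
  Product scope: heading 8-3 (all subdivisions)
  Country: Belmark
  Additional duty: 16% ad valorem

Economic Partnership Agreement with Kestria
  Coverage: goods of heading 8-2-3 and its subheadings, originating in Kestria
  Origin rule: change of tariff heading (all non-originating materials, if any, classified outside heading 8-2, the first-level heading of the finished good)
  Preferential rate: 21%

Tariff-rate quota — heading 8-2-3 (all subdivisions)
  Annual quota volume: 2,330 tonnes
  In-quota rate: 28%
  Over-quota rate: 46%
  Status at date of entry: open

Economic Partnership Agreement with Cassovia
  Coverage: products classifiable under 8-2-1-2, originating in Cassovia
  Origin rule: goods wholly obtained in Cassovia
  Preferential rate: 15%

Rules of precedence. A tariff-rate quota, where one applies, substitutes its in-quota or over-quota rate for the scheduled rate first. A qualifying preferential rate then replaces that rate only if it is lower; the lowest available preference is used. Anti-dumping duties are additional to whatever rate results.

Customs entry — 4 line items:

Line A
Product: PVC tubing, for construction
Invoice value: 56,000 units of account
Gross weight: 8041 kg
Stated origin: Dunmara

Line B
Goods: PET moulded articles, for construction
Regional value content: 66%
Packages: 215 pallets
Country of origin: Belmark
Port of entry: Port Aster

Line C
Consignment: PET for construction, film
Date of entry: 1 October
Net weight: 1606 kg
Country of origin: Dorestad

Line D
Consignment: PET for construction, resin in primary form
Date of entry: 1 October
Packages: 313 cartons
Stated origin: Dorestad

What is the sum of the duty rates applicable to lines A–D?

Line A: PVC → 8-3; tubing → 8-3-1; for construction → 8-3-1-1. Scheduled 28%. No special measure applies. → 28%.
Line B: PET → 8-1; moulded articles → 8-1-3; for construction → 8-1-3-1. Scheduled 10%. Belmark agreement on 8-1: RVC ≥ 55% → 3% available; preferential 3%. → 3%.
Line C: PET → 8-1; film → 8-1-1; for construction → 8-1-1-2. Scheduled 7%. No special measure applies. → 7%.
Line D: PET → 8-1; resin in primary form → 8-1-4; for construction → 8-1-4-1. Scheduled 35%. No special measure applies. → 35%.
Sum: 28% + 3% + 7% + 35% = 73%.

73%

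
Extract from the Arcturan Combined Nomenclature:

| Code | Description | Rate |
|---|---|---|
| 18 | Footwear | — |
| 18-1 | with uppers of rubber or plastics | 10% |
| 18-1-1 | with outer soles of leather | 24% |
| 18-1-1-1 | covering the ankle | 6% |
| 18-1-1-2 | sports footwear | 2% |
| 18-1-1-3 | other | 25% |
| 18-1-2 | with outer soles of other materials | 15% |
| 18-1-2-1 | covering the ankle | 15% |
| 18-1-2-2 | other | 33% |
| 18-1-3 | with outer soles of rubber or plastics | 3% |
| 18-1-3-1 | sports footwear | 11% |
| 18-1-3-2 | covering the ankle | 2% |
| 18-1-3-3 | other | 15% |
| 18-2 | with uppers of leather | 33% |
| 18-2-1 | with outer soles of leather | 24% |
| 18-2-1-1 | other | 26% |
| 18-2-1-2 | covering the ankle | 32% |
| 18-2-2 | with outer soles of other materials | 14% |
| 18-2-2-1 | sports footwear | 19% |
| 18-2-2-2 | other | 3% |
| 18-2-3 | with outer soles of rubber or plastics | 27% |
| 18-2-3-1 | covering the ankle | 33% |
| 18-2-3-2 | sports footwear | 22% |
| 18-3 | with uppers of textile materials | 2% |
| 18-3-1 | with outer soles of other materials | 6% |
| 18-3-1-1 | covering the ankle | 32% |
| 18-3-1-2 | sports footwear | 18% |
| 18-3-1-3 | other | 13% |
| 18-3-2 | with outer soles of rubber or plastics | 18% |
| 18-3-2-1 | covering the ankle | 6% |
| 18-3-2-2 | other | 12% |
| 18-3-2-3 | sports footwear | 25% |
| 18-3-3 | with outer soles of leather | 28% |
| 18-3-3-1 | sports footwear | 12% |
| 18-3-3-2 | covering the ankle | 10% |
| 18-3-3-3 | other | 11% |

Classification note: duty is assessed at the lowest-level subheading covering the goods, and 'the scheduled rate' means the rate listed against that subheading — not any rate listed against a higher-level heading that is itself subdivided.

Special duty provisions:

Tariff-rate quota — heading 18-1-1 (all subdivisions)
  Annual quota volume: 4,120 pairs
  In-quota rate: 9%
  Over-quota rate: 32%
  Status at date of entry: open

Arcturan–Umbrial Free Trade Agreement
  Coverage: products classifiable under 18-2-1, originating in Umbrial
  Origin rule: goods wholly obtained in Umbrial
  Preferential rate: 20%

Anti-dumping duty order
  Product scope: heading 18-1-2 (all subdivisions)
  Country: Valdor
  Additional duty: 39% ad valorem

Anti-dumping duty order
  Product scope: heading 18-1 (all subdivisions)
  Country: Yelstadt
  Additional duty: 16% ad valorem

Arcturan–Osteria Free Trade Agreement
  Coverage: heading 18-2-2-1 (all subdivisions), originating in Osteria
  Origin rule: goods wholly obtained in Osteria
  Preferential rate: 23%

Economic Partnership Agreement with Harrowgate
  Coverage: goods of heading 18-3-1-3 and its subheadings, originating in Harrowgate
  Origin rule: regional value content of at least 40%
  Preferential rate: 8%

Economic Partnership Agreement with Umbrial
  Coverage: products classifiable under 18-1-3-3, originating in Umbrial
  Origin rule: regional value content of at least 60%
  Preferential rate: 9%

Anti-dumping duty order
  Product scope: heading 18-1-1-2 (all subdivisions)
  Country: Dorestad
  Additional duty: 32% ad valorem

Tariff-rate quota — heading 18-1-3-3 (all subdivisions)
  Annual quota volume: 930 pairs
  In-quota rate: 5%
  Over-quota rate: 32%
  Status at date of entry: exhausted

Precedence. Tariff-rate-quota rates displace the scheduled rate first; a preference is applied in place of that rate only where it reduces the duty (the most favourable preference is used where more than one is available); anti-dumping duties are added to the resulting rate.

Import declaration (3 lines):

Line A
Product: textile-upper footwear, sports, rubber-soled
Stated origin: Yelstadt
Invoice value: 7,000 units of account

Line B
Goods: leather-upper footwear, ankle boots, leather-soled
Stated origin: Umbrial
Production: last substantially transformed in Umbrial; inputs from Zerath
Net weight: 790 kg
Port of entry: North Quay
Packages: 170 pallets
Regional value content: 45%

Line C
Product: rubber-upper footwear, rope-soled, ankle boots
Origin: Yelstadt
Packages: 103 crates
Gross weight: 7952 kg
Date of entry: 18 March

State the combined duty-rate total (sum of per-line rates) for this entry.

Line A: textile-upper → 18-3; rubber-soled → 18-3-2; sports → 18-3-2-3. Scheduled 25%. No special measure applies. → 25%.
Line B: leather-upper → 18-2; leather-soled → 18-2-1; ankle boots → 18-2-1-2. Scheduled 32%. Umbrial agreement on 18-2-1: not wholly obtained; Umbrial agreement on 18-1-3-3: 18-2-1-2 not covered. → 32%.
Line C: rubber-upper → 18-1; rope-soled → 18-1-2; ankle boots → 18-1-2-1. Scheduled 15%. anti-dumping (Yelstadt, 18-1): +16%; total 15% + 16% = 31%. → 31%.
Sum: 25% + 32% + 31% = 88%.

88%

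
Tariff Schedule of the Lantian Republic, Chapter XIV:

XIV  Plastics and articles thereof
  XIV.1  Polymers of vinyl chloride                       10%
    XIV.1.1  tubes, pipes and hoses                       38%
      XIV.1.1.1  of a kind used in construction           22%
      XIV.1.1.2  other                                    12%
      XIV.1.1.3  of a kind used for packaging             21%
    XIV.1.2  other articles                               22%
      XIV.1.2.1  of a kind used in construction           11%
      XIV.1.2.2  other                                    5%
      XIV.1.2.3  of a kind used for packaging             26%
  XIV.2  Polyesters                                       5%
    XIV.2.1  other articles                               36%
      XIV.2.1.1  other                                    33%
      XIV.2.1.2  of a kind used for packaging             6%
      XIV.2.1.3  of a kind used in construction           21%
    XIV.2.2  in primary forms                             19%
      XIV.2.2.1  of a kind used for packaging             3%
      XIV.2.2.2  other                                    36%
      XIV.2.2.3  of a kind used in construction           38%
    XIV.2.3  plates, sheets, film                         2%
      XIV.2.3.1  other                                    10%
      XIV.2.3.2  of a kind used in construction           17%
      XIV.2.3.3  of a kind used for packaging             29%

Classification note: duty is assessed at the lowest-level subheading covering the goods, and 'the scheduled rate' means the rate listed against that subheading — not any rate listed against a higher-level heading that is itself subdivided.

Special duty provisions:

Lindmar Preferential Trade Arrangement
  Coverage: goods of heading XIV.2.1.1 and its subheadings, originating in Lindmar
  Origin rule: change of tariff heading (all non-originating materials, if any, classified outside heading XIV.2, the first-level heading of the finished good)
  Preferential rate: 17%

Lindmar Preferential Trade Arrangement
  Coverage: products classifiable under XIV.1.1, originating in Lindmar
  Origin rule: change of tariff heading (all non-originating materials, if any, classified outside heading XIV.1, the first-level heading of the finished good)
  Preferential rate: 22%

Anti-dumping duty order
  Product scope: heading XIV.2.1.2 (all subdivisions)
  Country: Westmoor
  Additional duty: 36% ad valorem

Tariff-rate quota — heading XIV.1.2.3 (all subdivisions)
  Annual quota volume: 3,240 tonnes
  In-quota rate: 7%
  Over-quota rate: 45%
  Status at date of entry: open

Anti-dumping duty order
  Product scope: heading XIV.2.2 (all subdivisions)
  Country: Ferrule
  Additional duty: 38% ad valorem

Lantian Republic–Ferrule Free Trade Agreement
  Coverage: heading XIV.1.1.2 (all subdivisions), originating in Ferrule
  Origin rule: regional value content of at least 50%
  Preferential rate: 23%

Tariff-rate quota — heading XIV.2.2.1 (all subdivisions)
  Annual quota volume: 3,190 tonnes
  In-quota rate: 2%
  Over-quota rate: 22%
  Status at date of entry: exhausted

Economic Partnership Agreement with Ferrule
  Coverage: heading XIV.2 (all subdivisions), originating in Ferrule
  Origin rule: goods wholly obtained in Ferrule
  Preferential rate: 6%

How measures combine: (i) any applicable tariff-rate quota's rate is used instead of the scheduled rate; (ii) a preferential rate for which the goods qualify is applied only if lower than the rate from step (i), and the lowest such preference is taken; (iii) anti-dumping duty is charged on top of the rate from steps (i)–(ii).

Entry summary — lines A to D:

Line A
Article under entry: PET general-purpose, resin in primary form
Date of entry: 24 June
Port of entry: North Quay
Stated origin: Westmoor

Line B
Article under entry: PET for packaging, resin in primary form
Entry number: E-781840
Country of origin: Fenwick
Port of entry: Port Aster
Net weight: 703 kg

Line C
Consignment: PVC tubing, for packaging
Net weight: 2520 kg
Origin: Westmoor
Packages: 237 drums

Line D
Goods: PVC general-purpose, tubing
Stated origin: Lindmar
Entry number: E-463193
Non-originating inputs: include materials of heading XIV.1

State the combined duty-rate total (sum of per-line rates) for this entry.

91%

Line A: PET → XIV.2; resin in primary form → XIV.2.2; general-purpose → XIV.2.2.2. Scheduled 36%. No special measure applies. → 36%.
Line B: PET → XIV.2; resin in primary form → XIV.2.2; for packaging → XIV.2.2.1. Scheduled 3%. quota on XIV.2.2.1 exhausted → over-quota 22%. → 22%.
Line C: PVC → XIV.1; tubing → XIV.1.1; for packaging → XIV.1.1.3. Scheduled 21%. No special measure applies. → 21%.
Line D: PVC → XIV.1; tubing → XIV.1.1; general-purpose → XIV.1.1.2. Scheduled 12%. Lindmar agreement on XIV.2.1.1: XIV.1.1.2 not covered; Lindmar agreement on XIV.1.1: CTH not met. → 12%.
Sum: 36% + 22% + 21% + 12% = 91%.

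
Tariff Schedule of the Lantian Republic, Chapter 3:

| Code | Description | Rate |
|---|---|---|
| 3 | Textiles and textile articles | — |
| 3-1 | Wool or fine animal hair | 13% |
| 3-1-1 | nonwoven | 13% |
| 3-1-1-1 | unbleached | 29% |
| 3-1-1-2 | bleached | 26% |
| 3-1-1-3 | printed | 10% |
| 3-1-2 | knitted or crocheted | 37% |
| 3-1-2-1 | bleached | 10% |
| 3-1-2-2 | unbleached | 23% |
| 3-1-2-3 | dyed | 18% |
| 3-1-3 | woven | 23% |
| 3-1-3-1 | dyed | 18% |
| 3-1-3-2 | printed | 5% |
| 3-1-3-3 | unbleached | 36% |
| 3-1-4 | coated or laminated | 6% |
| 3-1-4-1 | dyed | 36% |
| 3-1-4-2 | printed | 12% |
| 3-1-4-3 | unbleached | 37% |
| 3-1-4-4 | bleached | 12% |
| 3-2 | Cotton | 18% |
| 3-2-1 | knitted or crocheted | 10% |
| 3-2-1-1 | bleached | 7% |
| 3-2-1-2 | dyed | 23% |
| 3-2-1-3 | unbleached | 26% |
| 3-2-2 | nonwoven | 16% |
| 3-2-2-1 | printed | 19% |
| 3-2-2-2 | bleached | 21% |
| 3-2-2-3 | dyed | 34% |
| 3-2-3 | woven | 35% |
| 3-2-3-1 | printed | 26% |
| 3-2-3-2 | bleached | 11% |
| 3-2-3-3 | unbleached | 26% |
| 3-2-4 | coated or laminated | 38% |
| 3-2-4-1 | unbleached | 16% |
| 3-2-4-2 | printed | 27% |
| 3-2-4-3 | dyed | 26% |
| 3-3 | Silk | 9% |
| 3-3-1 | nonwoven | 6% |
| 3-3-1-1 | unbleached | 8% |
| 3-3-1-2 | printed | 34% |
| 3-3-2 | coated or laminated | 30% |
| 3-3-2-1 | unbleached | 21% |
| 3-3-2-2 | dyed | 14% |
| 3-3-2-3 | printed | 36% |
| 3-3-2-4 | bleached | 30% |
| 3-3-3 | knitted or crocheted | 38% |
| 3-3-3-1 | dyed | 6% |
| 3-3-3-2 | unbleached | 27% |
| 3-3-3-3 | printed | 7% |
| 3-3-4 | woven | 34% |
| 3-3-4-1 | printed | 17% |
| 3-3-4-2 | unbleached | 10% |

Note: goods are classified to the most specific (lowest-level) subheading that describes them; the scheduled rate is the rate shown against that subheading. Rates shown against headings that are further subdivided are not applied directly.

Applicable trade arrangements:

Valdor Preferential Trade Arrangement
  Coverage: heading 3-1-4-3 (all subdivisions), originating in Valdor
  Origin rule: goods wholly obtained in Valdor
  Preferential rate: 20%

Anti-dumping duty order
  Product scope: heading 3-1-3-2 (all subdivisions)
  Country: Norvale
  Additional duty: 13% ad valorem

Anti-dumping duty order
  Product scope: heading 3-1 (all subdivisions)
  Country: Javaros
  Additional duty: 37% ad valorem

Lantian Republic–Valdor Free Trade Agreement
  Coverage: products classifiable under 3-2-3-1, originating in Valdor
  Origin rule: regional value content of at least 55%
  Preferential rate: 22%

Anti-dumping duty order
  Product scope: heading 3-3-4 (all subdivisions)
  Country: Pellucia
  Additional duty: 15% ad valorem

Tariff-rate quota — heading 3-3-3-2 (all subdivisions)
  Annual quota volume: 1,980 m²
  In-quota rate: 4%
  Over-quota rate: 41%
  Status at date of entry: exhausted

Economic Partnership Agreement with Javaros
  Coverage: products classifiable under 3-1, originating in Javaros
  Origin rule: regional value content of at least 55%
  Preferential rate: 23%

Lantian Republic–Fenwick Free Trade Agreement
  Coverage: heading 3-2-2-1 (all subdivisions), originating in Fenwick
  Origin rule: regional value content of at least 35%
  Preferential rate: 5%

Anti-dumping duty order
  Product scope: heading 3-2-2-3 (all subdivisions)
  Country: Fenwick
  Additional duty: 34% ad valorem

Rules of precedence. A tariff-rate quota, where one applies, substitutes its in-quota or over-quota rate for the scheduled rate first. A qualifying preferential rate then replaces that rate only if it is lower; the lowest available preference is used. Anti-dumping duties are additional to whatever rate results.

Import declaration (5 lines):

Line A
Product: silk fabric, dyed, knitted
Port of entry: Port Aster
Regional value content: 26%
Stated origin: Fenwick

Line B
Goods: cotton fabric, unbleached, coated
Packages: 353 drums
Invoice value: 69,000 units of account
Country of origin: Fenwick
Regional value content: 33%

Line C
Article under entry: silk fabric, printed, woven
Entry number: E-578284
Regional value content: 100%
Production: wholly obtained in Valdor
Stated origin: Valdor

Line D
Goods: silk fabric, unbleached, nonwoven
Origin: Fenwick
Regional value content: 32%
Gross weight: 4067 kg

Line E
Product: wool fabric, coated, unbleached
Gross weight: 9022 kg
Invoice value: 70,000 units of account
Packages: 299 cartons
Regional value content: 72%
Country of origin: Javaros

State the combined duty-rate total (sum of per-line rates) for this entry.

107%

Line A: silk → 3-3; knitted → 3-3-3; dyed → 3-3-3-1. Scheduled 6%. Fenwick agreement on 3-2-2-1: 3-3-3-1 not covered. → 6%.
Line B: cotton → 3-2; coated → 3-2-4; unbleached → 3-2-4-1. Scheduled 16%. Fenwick agreement on 3-2-2-1: 3-2-4-1 not covered. → 16%.
Line C: silk → 3-3; woven → 3-3-4; printed → 3-3-4-1. Scheduled 17%. Valdor agreement on 3-1-4-3: 3-3-4-1 not covered; Valdor agreement on 3-2-3-1: 3-3-4-1 not covered. → 17%.
Line D: silk → 3-3; nonwoven → 3-3-1; unbleached → 3-3-1-1. Scheduled 8%. Fenwick agreement on 3-2-2-1: 3-3-1-1 not covered. → 8%.
Line E: wool → 3-1; coated → 3-1-4; unbleached → 3-1-4-3. Scheduled 37%. Javaros agreement on 3-1: RVC ≥ 55% → 23% available; preferential 23%; anti-dumping (Javaros, 3-1): +37%; total 23% + 37% = 60%. → 60%.
Sum: 6% + 16% + 17% + 8% + 60% = 107%.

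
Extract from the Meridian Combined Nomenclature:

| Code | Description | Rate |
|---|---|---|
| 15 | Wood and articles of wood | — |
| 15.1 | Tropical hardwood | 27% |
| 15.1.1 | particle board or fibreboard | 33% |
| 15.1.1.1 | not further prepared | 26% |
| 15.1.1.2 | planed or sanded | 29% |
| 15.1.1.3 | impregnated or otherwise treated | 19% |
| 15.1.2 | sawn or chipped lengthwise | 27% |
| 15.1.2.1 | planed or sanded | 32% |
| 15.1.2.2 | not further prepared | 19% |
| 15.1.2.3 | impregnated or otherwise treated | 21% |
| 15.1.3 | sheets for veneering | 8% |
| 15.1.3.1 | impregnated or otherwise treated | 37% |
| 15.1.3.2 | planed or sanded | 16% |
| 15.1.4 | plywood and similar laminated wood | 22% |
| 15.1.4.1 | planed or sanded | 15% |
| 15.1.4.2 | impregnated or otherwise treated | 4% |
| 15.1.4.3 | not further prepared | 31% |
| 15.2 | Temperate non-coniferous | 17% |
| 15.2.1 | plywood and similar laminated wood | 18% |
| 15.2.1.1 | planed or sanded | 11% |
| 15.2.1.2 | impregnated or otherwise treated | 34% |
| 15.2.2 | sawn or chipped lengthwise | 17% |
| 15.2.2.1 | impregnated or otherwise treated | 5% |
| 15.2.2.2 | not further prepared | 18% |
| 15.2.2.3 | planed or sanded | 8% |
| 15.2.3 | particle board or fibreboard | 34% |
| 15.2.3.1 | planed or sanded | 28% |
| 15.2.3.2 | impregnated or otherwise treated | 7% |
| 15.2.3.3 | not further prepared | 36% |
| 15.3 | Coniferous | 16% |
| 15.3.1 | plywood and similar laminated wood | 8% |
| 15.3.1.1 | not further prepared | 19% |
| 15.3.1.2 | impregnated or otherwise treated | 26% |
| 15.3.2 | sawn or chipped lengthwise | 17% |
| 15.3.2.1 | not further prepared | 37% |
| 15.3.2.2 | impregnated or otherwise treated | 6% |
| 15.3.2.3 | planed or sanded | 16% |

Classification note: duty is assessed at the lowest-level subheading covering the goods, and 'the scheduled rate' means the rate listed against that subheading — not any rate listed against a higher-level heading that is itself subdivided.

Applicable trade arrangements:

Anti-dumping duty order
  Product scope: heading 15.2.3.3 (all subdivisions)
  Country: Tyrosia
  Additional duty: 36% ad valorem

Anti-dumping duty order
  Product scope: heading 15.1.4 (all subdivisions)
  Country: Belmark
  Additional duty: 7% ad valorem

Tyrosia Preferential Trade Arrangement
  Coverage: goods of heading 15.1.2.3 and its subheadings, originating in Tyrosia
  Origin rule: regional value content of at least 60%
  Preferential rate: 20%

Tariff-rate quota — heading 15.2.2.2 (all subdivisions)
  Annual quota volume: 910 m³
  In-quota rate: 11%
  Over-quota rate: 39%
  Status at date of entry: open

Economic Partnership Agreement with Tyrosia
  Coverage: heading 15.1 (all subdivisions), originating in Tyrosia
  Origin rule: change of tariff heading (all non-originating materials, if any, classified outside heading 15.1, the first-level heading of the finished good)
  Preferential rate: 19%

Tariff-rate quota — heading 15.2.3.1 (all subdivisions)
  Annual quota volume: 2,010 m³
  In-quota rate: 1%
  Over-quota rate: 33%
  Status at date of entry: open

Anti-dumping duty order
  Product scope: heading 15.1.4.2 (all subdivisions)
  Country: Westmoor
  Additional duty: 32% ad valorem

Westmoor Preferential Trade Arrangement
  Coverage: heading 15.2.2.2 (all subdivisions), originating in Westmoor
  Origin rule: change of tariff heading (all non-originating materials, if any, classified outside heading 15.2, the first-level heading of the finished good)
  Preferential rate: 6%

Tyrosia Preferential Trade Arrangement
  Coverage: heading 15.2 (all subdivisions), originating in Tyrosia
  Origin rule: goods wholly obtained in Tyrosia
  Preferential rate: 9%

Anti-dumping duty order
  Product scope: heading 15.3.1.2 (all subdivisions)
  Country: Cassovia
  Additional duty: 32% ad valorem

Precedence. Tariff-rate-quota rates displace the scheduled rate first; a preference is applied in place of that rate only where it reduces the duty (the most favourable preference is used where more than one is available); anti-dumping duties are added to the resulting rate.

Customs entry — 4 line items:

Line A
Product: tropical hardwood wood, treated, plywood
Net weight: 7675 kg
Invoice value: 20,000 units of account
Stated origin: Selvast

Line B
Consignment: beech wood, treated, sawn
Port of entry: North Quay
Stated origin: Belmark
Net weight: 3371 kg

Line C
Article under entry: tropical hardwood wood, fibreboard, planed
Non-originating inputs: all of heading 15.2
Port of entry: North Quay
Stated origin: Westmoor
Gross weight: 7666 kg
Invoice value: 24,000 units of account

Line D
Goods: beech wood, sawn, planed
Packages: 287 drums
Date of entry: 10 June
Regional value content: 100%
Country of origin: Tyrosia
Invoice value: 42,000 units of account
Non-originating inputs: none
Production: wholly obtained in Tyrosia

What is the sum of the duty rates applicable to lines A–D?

46%

Line A: tropical hardwood → 15.1; plywood → 15.1.4; treated → 15.1.4.2. Scheduled 4%. No special measure applies. → 4%.
Line B: beech → 15.2; sawn → 15.2.2; treated → 15.2.2.1. Scheduled 5%. No special measure applies. → 5%.
Line C: tropical hardwood → 15.1; fibreboard → 15.1.1; planed → 15.1.1.2. Scheduled 29%. Westmoor agreement on 15.2.2.2: 15.1.1.2 not covered. → 29%.
Line D: beech → 15.2; sawn → 15.2.2; planed → 15.2.2.3. Scheduled 8%. Tyrosia agreement on 15.1.2.3: 15.2.2.3 not covered; Tyrosia agreement on 15.1: 15.2.2.3 not covered; Tyrosia agreement on 15.2: wholly obtained → 9% available; preference 9% not lower than 8% → no reduction. → 8%.
Sum: 4% + 5% + 29% + 8% = 46%.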